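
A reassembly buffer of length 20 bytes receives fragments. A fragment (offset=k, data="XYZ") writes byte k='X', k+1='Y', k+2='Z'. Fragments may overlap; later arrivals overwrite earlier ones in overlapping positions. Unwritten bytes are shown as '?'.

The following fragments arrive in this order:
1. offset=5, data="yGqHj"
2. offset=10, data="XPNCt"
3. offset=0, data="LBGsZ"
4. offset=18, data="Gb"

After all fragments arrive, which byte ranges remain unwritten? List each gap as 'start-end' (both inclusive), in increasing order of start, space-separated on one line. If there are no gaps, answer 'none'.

Answer: 15-17

Derivation:
Fragment 1: offset=5 len=5
Fragment 2: offset=10 len=5
Fragment 3: offset=0 len=5
Fragment 4: offset=18 len=2
Gaps: 15-17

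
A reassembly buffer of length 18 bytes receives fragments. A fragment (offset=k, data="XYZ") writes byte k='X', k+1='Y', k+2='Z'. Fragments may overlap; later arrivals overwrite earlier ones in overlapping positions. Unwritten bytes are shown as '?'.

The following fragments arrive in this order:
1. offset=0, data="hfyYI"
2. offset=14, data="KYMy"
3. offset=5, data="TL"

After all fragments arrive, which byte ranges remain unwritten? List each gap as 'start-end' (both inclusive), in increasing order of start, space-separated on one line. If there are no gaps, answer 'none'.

Fragment 1: offset=0 len=5
Fragment 2: offset=14 len=4
Fragment 3: offset=5 len=2
Gaps: 7-13

Answer: 7-13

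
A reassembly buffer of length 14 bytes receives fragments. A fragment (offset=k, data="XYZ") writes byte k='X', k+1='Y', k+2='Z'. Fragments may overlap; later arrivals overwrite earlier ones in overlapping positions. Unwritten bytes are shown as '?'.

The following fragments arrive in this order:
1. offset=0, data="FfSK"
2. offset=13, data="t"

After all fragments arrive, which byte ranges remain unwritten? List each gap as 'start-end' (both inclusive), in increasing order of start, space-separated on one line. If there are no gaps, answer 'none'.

Fragment 1: offset=0 len=4
Fragment 2: offset=13 len=1
Gaps: 4-12

Answer: 4-12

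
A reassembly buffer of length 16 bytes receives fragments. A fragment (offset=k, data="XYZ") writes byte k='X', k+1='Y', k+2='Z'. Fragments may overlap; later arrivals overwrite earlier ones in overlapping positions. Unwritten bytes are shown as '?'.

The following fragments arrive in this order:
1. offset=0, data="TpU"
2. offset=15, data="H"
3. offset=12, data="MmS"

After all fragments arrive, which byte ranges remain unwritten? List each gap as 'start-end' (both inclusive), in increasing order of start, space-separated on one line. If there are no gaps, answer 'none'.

Answer: 3-11

Derivation:
Fragment 1: offset=0 len=3
Fragment 2: offset=15 len=1
Fragment 3: offset=12 len=3
Gaps: 3-11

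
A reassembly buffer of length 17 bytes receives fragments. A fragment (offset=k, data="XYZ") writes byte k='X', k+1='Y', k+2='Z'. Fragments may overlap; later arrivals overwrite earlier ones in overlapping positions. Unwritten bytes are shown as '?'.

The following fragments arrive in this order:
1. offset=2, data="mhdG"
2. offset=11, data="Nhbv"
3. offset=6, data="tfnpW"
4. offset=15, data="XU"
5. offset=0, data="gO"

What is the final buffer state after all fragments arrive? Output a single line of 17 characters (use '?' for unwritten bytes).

Answer: gOmhdGtfnpWNhbvXU

Derivation:
Fragment 1: offset=2 data="mhdG" -> buffer=??mhdG???????????
Fragment 2: offset=11 data="Nhbv" -> buffer=??mhdG?????Nhbv??
Fragment 3: offset=6 data="tfnpW" -> buffer=??mhdGtfnpWNhbv??
Fragment 4: offset=15 data="XU" -> buffer=??mhdGtfnpWNhbvXU
Fragment 5: offset=0 data="gO" -> buffer=gOmhdGtfnpWNhbvXU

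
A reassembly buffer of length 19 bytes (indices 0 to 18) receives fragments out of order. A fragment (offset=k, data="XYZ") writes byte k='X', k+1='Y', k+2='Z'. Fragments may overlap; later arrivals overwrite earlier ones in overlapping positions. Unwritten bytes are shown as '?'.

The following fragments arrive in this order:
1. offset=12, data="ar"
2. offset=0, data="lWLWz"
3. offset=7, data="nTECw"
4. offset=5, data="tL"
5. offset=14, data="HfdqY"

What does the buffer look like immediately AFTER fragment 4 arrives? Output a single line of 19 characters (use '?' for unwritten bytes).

Answer: lWLWztLnTECwar?????

Derivation:
Fragment 1: offset=12 data="ar" -> buffer=????????????ar?????
Fragment 2: offset=0 data="lWLWz" -> buffer=lWLWz???????ar?????
Fragment 3: offset=7 data="nTECw" -> buffer=lWLWz??nTECwar?????
Fragment 4: offset=5 data="tL" -> buffer=lWLWztLnTECwar?????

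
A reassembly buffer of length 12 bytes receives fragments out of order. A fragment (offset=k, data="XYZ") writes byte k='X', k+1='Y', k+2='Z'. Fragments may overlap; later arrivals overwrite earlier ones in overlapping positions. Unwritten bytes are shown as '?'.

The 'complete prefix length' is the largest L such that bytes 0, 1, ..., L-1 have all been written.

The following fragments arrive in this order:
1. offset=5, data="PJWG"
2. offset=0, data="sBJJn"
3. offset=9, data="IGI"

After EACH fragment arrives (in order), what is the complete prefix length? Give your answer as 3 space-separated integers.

Answer: 0 9 12

Derivation:
Fragment 1: offset=5 data="PJWG" -> buffer=?????PJWG??? -> prefix_len=0
Fragment 2: offset=0 data="sBJJn" -> buffer=sBJJnPJWG??? -> prefix_len=9
Fragment 3: offset=9 data="IGI" -> buffer=sBJJnPJWGIGI -> prefix_len=12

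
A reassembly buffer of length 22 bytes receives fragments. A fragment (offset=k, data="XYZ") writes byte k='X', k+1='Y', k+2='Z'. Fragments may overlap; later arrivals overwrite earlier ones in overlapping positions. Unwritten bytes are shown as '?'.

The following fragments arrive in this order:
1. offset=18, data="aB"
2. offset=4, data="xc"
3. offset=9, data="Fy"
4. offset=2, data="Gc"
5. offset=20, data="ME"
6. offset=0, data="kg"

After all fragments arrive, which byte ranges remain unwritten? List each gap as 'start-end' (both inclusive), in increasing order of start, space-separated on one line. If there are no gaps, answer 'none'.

Fragment 1: offset=18 len=2
Fragment 2: offset=4 len=2
Fragment 3: offset=9 len=2
Fragment 4: offset=2 len=2
Fragment 5: offset=20 len=2
Fragment 6: offset=0 len=2
Gaps: 6-8 11-17

Answer: 6-8 11-17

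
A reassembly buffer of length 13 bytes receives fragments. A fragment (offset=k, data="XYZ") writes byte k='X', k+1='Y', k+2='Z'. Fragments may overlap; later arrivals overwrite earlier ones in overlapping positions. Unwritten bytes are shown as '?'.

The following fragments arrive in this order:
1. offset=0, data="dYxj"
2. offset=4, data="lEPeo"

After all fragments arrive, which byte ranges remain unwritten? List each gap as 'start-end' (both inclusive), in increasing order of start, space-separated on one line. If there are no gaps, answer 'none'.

Fragment 1: offset=0 len=4
Fragment 2: offset=4 len=5
Gaps: 9-12

Answer: 9-12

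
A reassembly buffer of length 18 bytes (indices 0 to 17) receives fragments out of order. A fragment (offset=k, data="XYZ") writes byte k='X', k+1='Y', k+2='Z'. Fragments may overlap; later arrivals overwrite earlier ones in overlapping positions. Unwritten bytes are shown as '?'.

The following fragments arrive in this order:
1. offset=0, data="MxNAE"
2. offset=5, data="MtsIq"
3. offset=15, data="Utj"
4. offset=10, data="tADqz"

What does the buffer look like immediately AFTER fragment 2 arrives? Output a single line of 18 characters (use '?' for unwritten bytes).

Fragment 1: offset=0 data="MxNAE" -> buffer=MxNAE?????????????
Fragment 2: offset=5 data="MtsIq" -> buffer=MxNAEMtsIq????????

Answer: MxNAEMtsIq????????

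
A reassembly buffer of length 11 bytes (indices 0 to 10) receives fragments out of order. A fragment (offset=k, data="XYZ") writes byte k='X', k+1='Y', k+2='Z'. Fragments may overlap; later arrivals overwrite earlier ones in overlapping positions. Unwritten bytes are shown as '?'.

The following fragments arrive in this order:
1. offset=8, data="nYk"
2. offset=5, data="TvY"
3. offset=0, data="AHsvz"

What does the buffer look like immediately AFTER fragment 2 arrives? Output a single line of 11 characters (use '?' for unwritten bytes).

Answer: ?????TvYnYk

Derivation:
Fragment 1: offset=8 data="nYk" -> buffer=????????nYk
Fragment 2: offset=5 data="TvY" -> buffer=?????TvYnYk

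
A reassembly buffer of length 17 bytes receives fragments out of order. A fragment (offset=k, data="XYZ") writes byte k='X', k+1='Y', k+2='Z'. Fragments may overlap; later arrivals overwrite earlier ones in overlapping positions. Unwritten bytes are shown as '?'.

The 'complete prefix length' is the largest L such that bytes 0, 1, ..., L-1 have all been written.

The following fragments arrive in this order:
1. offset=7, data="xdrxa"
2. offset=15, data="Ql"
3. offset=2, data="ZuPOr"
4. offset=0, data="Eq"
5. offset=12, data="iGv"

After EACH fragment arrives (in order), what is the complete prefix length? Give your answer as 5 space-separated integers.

Answer: 0 0 0 12 17

Derivation:
Fragment 1: offset=7 data="xdrxa" -> buffer=???????xdrxa????? -> prefix_len=0
Fragment 2: offset=15 data="Ql" -> buffer=???????xdrxa???Ql -> prefix_len=0
Fragment 3: offset=2 data="ZuPOr" -> buffer=??ZuPOrxdrxa???Ql -> prefix_len=0
Fragment 4: offset=0 data="Eq" -> buffer=EqZuPOrxdrxa???Ql -> prefix_len=12
Fragment 5: offset=12 data="iGv" -> buffer=EqZuPOrxdrxaiGvQl -> prefix_len=17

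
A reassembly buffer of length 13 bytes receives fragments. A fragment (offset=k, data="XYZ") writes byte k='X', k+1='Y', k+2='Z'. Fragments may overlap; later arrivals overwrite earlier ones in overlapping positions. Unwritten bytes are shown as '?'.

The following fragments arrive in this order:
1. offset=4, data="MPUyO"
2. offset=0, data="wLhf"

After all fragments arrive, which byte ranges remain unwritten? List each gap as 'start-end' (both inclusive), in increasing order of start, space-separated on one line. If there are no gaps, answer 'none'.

Fragment 1: offset=4 len=5
Fragment 2: offset=0 len=4
Gaps: 9-12

Answer: 9-12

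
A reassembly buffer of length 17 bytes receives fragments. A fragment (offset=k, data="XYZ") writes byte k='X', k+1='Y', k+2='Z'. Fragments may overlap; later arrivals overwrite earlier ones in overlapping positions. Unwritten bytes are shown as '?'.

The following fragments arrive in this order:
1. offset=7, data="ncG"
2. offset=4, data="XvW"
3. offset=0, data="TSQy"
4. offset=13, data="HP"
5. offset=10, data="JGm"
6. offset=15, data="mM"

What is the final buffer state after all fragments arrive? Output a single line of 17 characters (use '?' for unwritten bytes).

Fragment 1: offset=7 data="ncG" -> buffer=???????ncG???????
Fragment 2: offset=4 data="XvW" -> buffer=????XvWncG???????
Fragment 3: offset=0 data="TSQy" -> buffer=TSQyXvWncG???????
Fragment 4: offset=13 data="HP" -> buffer=TSQyXvWncG???HP??
Fragment 5: offset=10 data="JGm" -> buffer=TSQyXvWncGJGmHP??
Fragment 6: offset=15 data="mM" -> buffer=TSQyXvWncGJGmHPmM

Answer: TSQyXvWncGJGmHPmM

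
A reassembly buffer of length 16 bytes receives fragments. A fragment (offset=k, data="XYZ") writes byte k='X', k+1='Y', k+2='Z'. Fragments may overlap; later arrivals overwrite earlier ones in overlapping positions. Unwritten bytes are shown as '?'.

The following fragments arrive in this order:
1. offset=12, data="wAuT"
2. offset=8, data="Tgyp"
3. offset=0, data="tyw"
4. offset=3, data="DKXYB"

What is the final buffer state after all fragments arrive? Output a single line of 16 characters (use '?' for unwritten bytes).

Answer: tywDKXYBTgypwAuT

Derivation:
Fragment 1: offset=12 data="wAuT" -> buffer=????????????wAuT
Fragment 2: offset=8 data="Tgyp" -> buffer=????????TgypwAuT
Fragment 3: offset=0 data="tyw" -> buffer=tyw?????TgypwAuT
Fragment 4: offset=3 data="DKXYB" -> buffer=tywDKXYBTgypwAuT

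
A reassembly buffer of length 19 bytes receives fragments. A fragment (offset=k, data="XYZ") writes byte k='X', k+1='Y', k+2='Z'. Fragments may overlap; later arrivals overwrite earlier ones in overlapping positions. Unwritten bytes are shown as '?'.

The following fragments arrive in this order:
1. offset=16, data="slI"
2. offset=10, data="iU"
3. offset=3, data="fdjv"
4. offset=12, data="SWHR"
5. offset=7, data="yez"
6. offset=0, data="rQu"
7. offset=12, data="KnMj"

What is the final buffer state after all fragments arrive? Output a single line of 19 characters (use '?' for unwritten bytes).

Fragment 1: offset=16 data="slI" -> buffer=????????????????slI
Fragment 2: offset=10 data="iU" -> buffer=??????????iU????slI
Fragment 3: offset=3 data="fdjv" -> buffer=???fdjv???iU????slI
Fragment 4: offset=12 data="SWHR" -> buffer=???fdjv???iUSWHRslI
Fragment 5: offset=7 data="yez" -> buffer=???fdjvyeziUSWHRslI
Fragment 6: offset=0 data="rQu" -> buffer=rQufdjvyeziUSWHRslI
Fragment 7: offset=12 data="KnMj" -> buffer=rQufdjvyeziUKnMjslI

Answer: rQufdjvyeziUKnMjslI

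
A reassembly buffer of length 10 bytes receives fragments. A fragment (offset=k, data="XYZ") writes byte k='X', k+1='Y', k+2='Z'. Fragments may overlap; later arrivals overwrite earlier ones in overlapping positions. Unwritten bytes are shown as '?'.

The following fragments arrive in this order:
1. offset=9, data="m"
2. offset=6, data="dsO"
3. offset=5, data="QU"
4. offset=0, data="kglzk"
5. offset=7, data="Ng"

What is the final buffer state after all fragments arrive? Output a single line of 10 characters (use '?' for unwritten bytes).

Fragment 1: offset=9 data="m" -> buffer=?????????m
Fragment 2: offset=6 data="dsO" -> buffer=??????dsOm
Fragment 3: offset=5 data="QU" -> buffer=?????QUsOm
Fragment 4: offset=0 data="kglzk" -> buffer=kglzkQUsOm
Fragment 5: offset=7 data="Ng" -> buffer=kglzkQUNgm

Answer: kglzkQUNgm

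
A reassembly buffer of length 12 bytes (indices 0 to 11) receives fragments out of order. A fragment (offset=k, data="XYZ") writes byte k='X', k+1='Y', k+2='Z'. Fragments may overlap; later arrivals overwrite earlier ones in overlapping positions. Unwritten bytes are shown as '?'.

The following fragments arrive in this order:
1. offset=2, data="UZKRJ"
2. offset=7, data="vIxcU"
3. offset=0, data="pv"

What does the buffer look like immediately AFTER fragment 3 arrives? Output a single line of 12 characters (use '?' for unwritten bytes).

Answer: pvUZKRJvIxcU

Derivation:
Fragment 1: offset=2 data="UZKRJ" -> buffer=??UZKRJ?????
Fragment 2: offset=7 data="vIxcU" -> buffer=??UZKRJvIxcU
Fragment 3: offset=0 data="pv" -> buffer=pvUZKRJvIxcU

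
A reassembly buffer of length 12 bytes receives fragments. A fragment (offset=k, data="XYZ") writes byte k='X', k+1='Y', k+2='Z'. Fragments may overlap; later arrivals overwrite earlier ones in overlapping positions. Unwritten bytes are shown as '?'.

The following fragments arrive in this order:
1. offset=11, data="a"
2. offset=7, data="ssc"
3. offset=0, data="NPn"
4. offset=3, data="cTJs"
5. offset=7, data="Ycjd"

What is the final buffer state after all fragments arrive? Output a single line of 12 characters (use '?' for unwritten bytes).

Answer: NPncTJsYcjda

Derivation:
Fragment 1: offset=11 data="a" -> buffer=???????????a
Fragment 2: offset=7 data="ssc" -> buffer=???????ssc?a
Fragment 3: offset=0 data="NPn" -> buffer=NPn????ssc?a
Fragment 4: offset=3 data="cTJs" -> buffer=NPncTJsssc?a
Fragment 5: offset=7 data="Ycjd" -> buffer=NPncTJsYcjda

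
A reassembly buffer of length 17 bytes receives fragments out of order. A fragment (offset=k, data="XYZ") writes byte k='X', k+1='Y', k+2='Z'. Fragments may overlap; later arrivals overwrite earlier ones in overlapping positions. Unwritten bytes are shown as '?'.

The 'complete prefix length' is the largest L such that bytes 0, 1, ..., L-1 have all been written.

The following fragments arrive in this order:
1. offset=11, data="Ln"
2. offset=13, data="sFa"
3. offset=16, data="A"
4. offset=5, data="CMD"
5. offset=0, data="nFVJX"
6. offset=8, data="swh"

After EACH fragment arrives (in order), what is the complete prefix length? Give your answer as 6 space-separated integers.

Answer: 0 0 0 0 8 17

Derivation:
Fragment 1: offset=11 data="Ln" -> buffer=???????????Ln???? -> prefix_len=0
Fragment 2: offset=13 data="sFa" -> buffer=???????????LnsFa? -> prefix_len=0
Fragment 3: offset=16 data="A" -> buffer=???????????LnsFaA -> prefix_len=0
Fragment 4: offset=5 data="CMD" -> buffer=?????CMD???LnsFaA -> prefix_len=0
Fragment 5: offset=0 data="nFVJX" -> buffer=nFVJXCMD???LnsFaA -> prefix_len=8
Fragment 6: offset=8 data="swh" -> buffer=nFVJXCMDswhLnsFaA -> prefix_len=17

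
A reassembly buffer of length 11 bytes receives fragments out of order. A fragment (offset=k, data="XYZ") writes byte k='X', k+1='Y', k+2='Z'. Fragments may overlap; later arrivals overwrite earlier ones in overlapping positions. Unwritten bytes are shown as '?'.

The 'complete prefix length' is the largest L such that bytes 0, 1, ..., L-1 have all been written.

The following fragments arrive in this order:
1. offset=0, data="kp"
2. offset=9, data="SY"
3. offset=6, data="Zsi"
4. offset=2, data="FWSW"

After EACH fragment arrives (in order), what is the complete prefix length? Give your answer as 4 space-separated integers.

Answer: 2 2 2 11

Derivation:
Fragment 1: offset=0 data="kp" -> buffer=kp????????? -> prefix_len=2
Fragment 2: offset=9 data="SY" -> buffer=kp???????SY -> prefix_len=2
Fragment 3: offset=6 data="Zsi" -> buffer=kp????ZsiSY -> prefix_len=2
Fragment 4: offset=2 data="FWSW" -> buffer=kpFWSWZsiSY -> prefix_len=11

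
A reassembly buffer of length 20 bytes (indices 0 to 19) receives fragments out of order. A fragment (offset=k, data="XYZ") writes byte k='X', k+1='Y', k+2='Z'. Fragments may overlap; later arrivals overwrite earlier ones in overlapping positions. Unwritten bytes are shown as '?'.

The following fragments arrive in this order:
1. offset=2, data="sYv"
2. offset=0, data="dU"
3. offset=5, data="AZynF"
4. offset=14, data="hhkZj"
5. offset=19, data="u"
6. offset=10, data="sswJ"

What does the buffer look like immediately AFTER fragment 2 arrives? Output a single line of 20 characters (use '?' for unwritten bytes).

Answer: dUsYv???????????????

Derivation:
Fragment 1: offset=2 data="sYv" -> buffer=??sYv???????????????
Fragment 2: offset=0 data="dU" -> buffer=dUsYv???????????????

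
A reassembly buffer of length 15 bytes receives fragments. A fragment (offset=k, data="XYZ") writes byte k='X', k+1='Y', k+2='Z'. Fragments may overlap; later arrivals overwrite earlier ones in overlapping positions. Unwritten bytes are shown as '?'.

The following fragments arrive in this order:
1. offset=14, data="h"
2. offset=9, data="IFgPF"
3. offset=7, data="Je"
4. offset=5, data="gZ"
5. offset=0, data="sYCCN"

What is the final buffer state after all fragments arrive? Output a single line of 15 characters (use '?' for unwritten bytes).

Fragment 1: offset=14 data="h" -> buffer=??????????????h
Fragment 2: offset=9 data="IFgPF" -> buffer=?????????IFgPFh
Fragment 3: offset=7 data="Je" -> buffer=???????JeIFgPFh
Fragment 4: offset=5 data="gZ" -> buffer=?????gZJeIFgPFh
Fragment 5: offset=0 data="sYCCN" -> buffer=sYCCNgZJeIFgPFh

Answer: sYCCNgZJeIFgPFh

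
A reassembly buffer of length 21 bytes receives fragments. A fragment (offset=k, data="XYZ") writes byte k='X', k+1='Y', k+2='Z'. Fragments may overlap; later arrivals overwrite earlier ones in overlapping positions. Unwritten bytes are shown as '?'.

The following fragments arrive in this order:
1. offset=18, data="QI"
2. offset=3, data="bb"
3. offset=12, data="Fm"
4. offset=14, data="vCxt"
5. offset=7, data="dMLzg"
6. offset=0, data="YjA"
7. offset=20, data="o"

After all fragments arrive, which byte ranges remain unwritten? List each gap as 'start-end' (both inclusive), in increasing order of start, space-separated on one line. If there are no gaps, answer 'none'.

Answer: 5-6

Derivation:
Fragment 1: offset=18 len=2
Fragment 2: offset=3 len=2
Fragment 3: offset=12 len=2
Fragment 4: offset=14 len=4
Fragment 5: offset=7 len=5
Fragment 6: offset=0 len=3
Fragment 7: offset=20 len=1
Gaps: 5-6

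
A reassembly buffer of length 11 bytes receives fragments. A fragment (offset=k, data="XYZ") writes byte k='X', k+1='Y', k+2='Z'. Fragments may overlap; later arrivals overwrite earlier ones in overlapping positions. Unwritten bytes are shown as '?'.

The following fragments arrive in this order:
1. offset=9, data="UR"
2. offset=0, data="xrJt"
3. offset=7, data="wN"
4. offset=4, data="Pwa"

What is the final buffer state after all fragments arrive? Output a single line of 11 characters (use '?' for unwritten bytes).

Fragment 1: offset=9 data="UR" -> buffer=?????????UR
Fragment 2: offset=0 data="xrJt" -> buffer=xrJt?????UR
Fragment 3: offset=7 data="wN" -> buffer=xrJt???wNUR
Fragment 4: offset=4 data="Pwa" -> buffer=xrJtPwawNUR

Answer: xrJtPwawNUR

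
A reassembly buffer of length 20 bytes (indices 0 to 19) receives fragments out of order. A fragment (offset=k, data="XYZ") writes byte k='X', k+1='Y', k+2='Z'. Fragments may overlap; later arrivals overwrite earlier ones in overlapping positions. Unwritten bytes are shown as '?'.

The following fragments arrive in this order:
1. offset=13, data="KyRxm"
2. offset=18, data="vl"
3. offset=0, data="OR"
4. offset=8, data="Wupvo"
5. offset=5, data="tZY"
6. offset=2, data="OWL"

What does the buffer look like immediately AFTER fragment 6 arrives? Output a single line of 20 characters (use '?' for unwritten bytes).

Answer: OROWLtZYWupvoKyRxmvl

Derivation:
Fragment 1: offset=13 data="KyRxm" -> buffer=?????????????KyRxm??
Fragment 2: offset=18 data="vl" -> buffer=?????????????KyRxmvl
Fragment 3: offset=0 data="OR" -> buffer=OR???????????KyRxmvl
Fragment 4: offset=8 data="Wupvo" -> buffer=OR??????WupvoKyRxmvl
Fragment 5: offset=5 data="tZY" -> buffer=OR???tZYWupvoKyRxmvl
Fragment 6: offset=2 data="OWL" -> buffer=OROWLtZYWupvoKyRxmvl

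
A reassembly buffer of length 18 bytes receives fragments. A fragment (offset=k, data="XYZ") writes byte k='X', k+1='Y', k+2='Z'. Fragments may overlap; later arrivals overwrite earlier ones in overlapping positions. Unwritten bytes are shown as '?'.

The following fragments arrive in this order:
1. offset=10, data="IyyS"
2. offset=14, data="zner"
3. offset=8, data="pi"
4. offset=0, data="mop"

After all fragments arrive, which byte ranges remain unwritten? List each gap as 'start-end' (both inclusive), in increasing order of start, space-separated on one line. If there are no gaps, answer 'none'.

Fragment 1: offset=10 len=4
Fragment 2: offset=14 len=4
Fragment 3: offset=8 len=2
Fragment 4: offset=0 len=3
Gaps: 3-7

Answer: 3-7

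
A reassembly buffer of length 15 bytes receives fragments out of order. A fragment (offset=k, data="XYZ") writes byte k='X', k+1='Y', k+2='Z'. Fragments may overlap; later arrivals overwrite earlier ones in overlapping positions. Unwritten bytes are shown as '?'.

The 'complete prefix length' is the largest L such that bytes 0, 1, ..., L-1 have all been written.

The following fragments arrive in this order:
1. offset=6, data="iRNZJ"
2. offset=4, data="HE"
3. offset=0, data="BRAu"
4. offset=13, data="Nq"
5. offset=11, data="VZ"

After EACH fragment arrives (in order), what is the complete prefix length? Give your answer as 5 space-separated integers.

Answer: 0 0 11 11 15

Derivation:
Fragment 1: offset=6 data="iRNZJ" -> buffer=??????iRNZJ???? -> prefix_len=0
Fragment 2: offset=4 data="HE" -> buffer=????HEiRNZJ???? -> prefix_len=0
Fragment 3: offset=0 data="BRAu" -> buffer=BRAuHEiRNZJ???? -> prefix_len=11
Fragment 4: offset=13 data="Nq" -> buffer=BRAuHEiRNZJ??Nq -> prefix_len=11
Fragment 5: offset=11 data="VZ" -> buffer=BRAuHEiRNZJVZNq -> prefix_len=15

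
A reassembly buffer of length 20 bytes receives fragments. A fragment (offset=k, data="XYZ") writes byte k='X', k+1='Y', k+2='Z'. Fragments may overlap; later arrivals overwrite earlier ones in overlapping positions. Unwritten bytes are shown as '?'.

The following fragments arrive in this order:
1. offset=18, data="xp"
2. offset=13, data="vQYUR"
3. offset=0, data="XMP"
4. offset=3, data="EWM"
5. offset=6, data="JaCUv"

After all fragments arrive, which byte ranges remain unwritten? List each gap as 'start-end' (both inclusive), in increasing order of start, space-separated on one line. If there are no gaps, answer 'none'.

Answer: 11-12

Derivation:
Fragment 1: offset=18 len=2
Fragment 2: offset=13 len=5
Fragment 3: offset=0 len=3
Fragment 4: offset=3 len=3
Fragment 5: offset=6 len=5
Gaps: 11-12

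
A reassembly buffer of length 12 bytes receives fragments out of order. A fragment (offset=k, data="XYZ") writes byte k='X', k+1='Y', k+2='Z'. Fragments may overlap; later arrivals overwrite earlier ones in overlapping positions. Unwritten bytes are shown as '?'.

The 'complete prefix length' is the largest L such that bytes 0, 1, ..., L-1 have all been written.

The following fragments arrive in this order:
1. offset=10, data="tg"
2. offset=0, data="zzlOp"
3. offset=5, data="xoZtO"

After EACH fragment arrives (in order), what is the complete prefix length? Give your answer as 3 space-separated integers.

Fragment 1: offset=10 data="tg" -> buffer=??????????tg -> prefix_len=0
Fragment 2: offset=0 data="zzlOp" -> buffer=zzlOp?????tg -> prefix_len=5
Fragment 3: offset=5 data="xoZtO" -> buffer=zzlOpxoZtOtg -> prefix_len=12

Answer: 0 5 12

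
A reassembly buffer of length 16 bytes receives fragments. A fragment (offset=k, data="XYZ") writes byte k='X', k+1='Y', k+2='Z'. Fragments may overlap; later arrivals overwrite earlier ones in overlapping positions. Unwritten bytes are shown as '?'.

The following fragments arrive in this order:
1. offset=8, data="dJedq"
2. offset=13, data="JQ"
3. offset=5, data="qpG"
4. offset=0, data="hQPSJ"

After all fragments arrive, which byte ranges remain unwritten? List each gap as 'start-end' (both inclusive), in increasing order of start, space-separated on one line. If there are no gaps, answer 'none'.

Answer: 15-15

Derivation:
Fragment 1: offset=8 len=5
Fragment 2: offset=13 len=2
Fragment 3: offset=5 len=3
Fragment 4: offset=0 len=5
Gaps: 15-15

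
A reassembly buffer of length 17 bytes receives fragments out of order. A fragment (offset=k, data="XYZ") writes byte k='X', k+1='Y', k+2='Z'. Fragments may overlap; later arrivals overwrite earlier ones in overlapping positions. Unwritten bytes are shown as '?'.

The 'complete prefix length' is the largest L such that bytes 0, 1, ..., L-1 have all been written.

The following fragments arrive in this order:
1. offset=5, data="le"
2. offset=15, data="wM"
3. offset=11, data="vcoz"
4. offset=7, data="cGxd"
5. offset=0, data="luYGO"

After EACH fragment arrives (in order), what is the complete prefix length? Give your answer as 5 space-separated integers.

Fragment 1: offset=5 data="le" -> buffer=?????le?????????? -> prefix_len=0
Fragment 2: offset=15 data="wM" -> buffer=?????le????????wM -> prefix_len=0
Fragment 3: offset=11 data="vcoz" -> buffer=?????le????vcozwM -> prefix_len=0
Fragment 4: offset=7 data="cGxd" -> buffer=?????lecGxdvcozwM -> prefix_len=0
Fragment 5: offset=0 data="luYGO" -> buffer=luYGOlecGxdvcozwM -> prefix_len=17

Answer: 0 0 0 0 17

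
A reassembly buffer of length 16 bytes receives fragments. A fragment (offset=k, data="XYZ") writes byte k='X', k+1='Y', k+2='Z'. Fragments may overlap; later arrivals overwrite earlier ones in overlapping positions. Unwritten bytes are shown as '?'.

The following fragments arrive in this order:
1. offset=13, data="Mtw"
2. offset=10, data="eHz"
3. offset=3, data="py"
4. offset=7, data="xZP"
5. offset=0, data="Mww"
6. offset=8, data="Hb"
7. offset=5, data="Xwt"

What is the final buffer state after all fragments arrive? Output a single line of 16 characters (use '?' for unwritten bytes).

Answer: MwwpyXwtHbeHzMtw

Derivation:
Fragment 1: offset=13 data="Mtw" -> buffer=?????????????Mtw
Fragment 2: offset=10 data="eHz" -> buffer=??????????eHzMtw
Fragment 3: offset=3 data="py" -> buffer=???py?????eHzMtw
Fragment 4: offset=7 data="xZP" -> buffer=???py??xZPeHzMtw
Fragment 5: offset=0 data="Mww" -> buffer=Mwwpy??xZPeHzMtw
Fragment 6: offset=8 data="Hb" -> buffer=Mwwpy??xHbeHzMtw
Fragment 7: offset=5 data="Xwt" -> buffer=MwwpyXwtHbeHzMtw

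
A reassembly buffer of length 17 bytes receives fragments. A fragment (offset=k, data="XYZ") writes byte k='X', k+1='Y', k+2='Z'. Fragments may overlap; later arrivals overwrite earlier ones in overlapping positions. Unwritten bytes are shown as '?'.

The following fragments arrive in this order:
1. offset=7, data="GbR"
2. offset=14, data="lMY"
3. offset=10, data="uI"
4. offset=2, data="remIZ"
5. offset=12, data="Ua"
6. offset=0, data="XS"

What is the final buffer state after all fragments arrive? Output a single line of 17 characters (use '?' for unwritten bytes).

Answer: XSremIZGbRuIUalMY

Derivation:
Fragment 1: offset=7 data="GbR" -> buffer=???????GbR???????
Fragment 2: offset=14 data="lMY" -> buffer=???????GbR????lMY
Fragment 3: offset=10 data="uI" -> buffer=???????GbRuI??lMY
Fragment 4: offset=2 data="remIZ" -> buffer=??remIZGbRuI??lMY
Fragment 5: offset=12 data="Ua" -> buffer=??remIZGbRuIUalMY
Fragment 6: offset=0 data="XS" -> buffer=XSremIZGbRuIUalMY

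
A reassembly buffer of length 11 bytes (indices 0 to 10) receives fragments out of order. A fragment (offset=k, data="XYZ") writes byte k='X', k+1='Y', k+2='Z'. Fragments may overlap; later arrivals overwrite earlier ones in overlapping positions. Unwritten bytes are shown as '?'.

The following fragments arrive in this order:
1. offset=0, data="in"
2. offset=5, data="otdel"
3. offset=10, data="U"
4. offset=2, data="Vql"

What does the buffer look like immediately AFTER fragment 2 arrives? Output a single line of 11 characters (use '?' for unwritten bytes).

Fragment 1: offset=0 data="in" -> buffer=in?????????
Fragment 2: offset=5 data="otdel" -> buffer=in???otdel?

Answer: in???otdel?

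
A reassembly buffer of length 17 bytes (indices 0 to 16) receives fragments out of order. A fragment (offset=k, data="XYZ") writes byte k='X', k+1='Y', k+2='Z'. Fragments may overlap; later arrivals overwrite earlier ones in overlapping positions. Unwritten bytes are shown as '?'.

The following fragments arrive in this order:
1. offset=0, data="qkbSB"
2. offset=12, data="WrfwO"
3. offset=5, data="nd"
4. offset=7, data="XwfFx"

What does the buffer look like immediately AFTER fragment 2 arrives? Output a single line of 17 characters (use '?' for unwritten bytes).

Fragment 1: offset=0 data="qkbSB" -> buffer=qkbSB????????????
Fragment 2: offset=12 data="WrfwO" -> buffer=qkbSB???????WrfwO

Answer: qkbSB???????WrfwO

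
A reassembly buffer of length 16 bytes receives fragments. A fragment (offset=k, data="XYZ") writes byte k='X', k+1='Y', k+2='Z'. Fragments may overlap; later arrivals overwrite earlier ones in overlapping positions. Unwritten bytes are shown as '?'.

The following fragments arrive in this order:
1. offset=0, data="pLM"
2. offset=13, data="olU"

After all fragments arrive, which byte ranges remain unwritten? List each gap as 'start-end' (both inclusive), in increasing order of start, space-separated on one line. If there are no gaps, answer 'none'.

Answer: 3-12

Derivation:
Fragment 1: offset=0 len=3
Fragment 2: offset=13 len=3
Gaps: 3-12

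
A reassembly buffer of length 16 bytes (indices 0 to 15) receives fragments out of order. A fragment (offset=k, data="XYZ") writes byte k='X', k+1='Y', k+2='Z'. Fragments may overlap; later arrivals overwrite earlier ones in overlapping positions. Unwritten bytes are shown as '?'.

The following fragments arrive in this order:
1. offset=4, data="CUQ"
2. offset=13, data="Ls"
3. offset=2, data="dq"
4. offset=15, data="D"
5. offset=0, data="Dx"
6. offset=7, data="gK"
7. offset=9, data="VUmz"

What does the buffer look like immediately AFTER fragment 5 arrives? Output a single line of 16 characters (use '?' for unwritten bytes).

Fragment 1: offset=4 data="CUQ" -> buffer=????CUQ?????????
Fragment 2: offset=13 data="Ls" -> buffer=????CUQ??????Ls?
Fragment 3: offset=2 data="dq" -> buffer=??dqCUQ??????Ls?
Fragment 4: offset=15 data="D" -> buffer=??dqCUQ??????LsD
Fragment 5: offset=0 data="Dx" -> buffer=DxdqCUQ??????LsD

Answer: DxdqCUQ??????LsD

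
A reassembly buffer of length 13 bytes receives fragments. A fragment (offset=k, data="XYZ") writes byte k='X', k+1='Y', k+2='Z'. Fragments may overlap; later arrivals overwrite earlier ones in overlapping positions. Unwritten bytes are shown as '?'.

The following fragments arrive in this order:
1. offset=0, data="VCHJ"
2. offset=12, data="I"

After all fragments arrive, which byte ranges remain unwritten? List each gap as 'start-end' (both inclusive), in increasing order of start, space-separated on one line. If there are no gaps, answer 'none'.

Fragment 1: offset=0 len=4
Fragment 2: offset=12 len=1
Gaps: 4-11

Answer: 4-11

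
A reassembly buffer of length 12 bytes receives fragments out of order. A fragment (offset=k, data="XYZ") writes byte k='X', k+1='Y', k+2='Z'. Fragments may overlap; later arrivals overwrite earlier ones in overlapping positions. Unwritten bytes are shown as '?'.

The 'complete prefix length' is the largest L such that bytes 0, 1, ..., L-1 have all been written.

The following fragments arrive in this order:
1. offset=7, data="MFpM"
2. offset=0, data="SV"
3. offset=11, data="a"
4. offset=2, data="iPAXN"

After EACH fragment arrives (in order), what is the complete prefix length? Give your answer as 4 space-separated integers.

Answer: 0 2 2 12

Derivation:
Fragment 1: offset=7 data="MFpM" -> buffer=???????MFpM? -> prefix_len=0
Fragment 2: offset=0 data="SV" -> buffer=SV?????MFpM? -> prefix_len=2
Fragment 3: offset=11 data="a" -> buffer=SV?????MFpMa -> prefix_len=2
Fragment 4: offset=2 data="iPAXN" -> buffer=SViPAXNMFpMa -> prefix_len=12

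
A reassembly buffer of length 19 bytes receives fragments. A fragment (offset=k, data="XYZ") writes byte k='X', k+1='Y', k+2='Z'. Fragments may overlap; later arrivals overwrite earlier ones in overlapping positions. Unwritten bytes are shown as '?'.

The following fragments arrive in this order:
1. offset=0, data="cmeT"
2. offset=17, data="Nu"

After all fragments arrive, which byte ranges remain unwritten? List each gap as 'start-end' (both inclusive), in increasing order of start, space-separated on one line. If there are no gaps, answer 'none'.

Fragment 1: offset=0 len=4
Fragment 2: offset=17 len=2
Gaps: 4-16

Answer: 4-16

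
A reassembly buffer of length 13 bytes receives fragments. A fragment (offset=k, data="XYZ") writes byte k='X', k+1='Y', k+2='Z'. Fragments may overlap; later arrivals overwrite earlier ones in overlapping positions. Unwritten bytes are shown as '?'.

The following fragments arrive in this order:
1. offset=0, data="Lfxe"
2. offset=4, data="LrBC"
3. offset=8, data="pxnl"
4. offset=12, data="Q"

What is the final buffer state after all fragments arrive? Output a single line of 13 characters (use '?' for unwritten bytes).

Answer: LfxeLrBCpxnlQ

Derivation:
Fragment 1: offset=0 data="Lfxe" -> buffer=Lfxe?????????
Fragment 2: offset=4 data="LrBC" -> buffer=LfxeLrBC?????
Fragment 3: offset=8 data="pxnl" -> buffer=LfxeLrBCpxnl?
Fragment 4: offset=12 data="Q" -> buffer=LfxeLrBCpxnlQ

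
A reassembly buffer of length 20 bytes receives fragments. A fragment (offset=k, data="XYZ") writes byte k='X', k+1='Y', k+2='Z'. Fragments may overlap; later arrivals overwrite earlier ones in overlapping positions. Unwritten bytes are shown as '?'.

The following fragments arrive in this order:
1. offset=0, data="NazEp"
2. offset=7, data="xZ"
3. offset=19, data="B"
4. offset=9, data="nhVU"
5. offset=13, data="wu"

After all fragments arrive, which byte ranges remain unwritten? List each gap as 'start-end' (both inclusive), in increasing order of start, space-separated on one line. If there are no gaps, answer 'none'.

Answer: 5-6 15-18

Derivation:
Fragment 1: offset=0 len=5
Fragment 2: offset=7 len=2
Fragment 3: offset=19 len=1
Fragment 4: offset=9 len=4
Fragment 5: offset=13 len=2
Gaps: 5-6 15-18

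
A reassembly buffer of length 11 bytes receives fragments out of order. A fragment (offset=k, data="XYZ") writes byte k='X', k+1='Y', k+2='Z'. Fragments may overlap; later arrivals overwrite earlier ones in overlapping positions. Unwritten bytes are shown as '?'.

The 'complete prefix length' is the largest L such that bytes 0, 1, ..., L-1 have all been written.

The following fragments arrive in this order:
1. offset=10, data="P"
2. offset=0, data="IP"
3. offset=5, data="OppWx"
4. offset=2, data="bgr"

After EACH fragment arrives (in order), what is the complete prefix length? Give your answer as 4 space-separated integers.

Fragment 1: offset=10 data="P" -> buffer=??????????P -> prefix_len=0
Fragment 2: offset=0 data="IP" -> buffer=IP????????P -> prefix_len=2
Fragment 3: offset=5 data="OppWx" -> buffer=IP???OppWxP -> prefix_len=2
Fragment 4: offset=2 data="bgr" -> buffer=IPbgrOppWxP -> prefix_len=11

Answer: 0 2 2 11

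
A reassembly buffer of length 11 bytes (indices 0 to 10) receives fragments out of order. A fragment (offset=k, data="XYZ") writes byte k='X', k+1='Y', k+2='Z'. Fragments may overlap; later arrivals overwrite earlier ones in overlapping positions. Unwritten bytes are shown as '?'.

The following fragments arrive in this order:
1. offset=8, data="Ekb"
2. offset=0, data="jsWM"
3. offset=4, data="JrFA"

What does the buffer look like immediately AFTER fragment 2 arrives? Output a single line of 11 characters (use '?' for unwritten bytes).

Fragment 1: offset=8 data="Ekb" -> buffer=????????Ekb
Fragment 2: offset=0 data="jsWM" -> buffer=jsWM????Ekb

Answer: jsWM????Ekb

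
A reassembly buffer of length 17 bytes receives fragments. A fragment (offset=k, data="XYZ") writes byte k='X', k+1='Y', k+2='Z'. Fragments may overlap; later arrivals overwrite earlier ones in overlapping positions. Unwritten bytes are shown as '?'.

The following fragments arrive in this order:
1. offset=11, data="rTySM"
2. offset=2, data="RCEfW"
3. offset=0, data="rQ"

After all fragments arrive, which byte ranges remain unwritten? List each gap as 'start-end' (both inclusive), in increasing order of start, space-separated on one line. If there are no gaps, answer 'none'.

Answer: 7-10 16-16

Derivation:
Fragment 1: offset=11 len=5
Fragment 2: offset=2 len=5
Fragment 3: offset=0 len=2
Gaps: 7-10 16-16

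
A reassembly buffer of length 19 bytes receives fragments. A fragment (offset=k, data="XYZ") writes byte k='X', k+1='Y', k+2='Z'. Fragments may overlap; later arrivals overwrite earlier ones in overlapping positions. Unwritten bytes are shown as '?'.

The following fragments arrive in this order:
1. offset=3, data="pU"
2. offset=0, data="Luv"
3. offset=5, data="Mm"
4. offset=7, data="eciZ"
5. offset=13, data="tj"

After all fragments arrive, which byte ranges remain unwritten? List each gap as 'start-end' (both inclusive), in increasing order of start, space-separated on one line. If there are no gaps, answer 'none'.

Answer: 11-12 15-18

Derivation:
Fragment 1: offset=3 len=2
Fragment 2: offset=0 len=3
Fragment 3: offset=5 len=2
Fragment 4: offset=7 len=4
Fragment 5: offset=13 len=2
Gaps: 11-12 15-18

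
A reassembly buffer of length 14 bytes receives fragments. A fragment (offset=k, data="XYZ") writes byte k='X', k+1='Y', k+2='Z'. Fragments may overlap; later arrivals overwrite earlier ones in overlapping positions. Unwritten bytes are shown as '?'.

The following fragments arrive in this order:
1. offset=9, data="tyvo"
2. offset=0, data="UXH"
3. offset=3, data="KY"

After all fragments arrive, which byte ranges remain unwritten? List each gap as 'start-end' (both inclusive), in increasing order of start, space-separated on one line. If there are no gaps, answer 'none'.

Fragment 1: offset=9 len=4
Fragment 2: offset=0 len=3
Fragment 3: offset=3 len=2
Gaps: 5-8 13-13

Answer: 5-8 13-13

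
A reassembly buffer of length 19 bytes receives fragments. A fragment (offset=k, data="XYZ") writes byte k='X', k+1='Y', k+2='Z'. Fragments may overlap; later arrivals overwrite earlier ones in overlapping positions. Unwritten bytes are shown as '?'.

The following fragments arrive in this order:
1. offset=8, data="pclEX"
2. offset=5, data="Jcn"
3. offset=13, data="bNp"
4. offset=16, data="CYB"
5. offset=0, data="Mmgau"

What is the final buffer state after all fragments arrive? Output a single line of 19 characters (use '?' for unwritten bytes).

Answer: MmgauJcnpclEXbNpCYB

Derivation:
Fragment 1: offset=8 data="pclEX" -> buffer=????????pclEX??????
Fragment 2: offset=5 data="Jcn" -> buffer=?????JcnpclEX??????
Fragment 3: offset=13 data="bNp" -> buffer=?????JcnpclEXbNp???
Fragment 4: offset=16 data="CYB" -> buffer=?????JcnpclEXbNpCYB
Fragment 5: offset=0 data="Mmgau" -> buffer=MmgauJcnpclEXbNpCYB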